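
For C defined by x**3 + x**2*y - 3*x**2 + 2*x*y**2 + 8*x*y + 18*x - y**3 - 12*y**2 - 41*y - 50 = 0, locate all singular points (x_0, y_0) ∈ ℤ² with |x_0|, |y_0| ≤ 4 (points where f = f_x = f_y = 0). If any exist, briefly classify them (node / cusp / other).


Singular points: {(2, -3)}; classification: cusp.

Compute partial derivatives:
  f_x = 3*x**2 + 2*x*y - 6*x + 2*y**2 + 8*y + 18.
  f_y = x**2 + 4*x*y + 8*x - 3*y**2 - 24*y - 41.
Scan x_0 ∈ {−4, ..., 4}. For each x_0, f_y(x_0, y) is a polynomial in y; find its integer roots y ∈ {−4, ..., 4}, then test f_x and f at those candidates.
  x = -4: f_y(-4, y) = -3*y**2 - 40*y - 57; no integer root y with |y| ≤ 4.
  x = -3: f_y(-3, y) = -3*y**2 - 36*y - 56; no integer root y with |y| ≤ 4.
  x = -2: f_y(-2, y) = -3*y**2 - 32*y - 53; no integer root y with |y| ≤ 4.
  x = -1: f_y(-1, y) = -3*y**2 - 28*y - 48; no integer root y with |y| ≤ 4.
  x = 0: f_y(0, y) = -3*y**2 - 24*y - 41; no integer root y with |y| ≤ 4.
  x = 1: f_y(1, y) = -3*y**2 - 20*y - 32; vanishes at y ∈ {-4}. (1, -4): f_x = 7 ≠ 0.
  x = 2: f_y(2, y) = -3*y**2 - 16*y - 21; vanishes at y ∈ {-3}. (2, -3): f_x = 0, f = 0 — SINGULAR.
  x = 3: f_y(3, y) = -3*y**2 - 12*y - 8; no integer root y with |y| ≤ 4.
  x = 4: f_y(4, y) = -3*y**2 - 8*y + 7; no integer root y with |y| ≤ 4.
Only singular point on the grid: (2, -3).
Classify: substitute x = 2 + u, y = -3 + v and expand: f = u**3 + u**2*v + 2*u*v**2 - v**3 + v**2.
No constant or linear terms (consistent with a singular point). Quadratic part: v**2. Cubic part: u**3 + u**2*v + 2*u*v**2 - v**3.
The quadratic part v**2 is a perfect square, so there is a single (double) tangent line v = 0, i.e. y = -3. Restricting the cubic part to that line (v = 0) leaves u**3 ≠ 0, so f is not divisible by v and the branch is v² ≈ -u**3 to lowest order — this is a cusp.
Classification: cusp.


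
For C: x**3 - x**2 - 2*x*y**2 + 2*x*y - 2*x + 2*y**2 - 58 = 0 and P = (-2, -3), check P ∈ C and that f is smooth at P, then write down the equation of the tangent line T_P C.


Tangent line at P: -10*x - 40*y - 140 = 0.

Step 1: f(-2, -3) = 0, so P lies on C.
Step 2: partial derivatives
  f_x(x, y) = 3*x**2 - 2*x - 2*y**2 + 2*y - 2, f_y(x, y) = -4*x*y + 2*x + 4*y.
  f_x(P) = -10, f_y(P) = -40 (gradient nonzero, so P is smooth).
Step 3: tangent line at P: -10·(x − -2) + -40·(y − -3) = 0.
Expanding: -10*x - 40*y - 140 = 0.


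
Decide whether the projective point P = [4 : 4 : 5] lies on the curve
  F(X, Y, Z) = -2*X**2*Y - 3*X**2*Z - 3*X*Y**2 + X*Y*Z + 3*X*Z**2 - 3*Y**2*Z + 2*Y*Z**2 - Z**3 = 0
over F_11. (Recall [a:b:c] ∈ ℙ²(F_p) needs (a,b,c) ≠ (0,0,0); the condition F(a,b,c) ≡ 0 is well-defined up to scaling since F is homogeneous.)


F(4,4,5) ≡ 7 (mod 11); P is NOT on the curve.

Evaluate F(4, 4, 5) term-by-term (mod 11).
  -2*X**2*Y ↦ -2·16·4·1 = -128
  -3*X**2*Z ↦ -3·16·1·5 = -240
  -3*X*Y**2 ↦ -3·4·16·1 = -192
  X*Y*Z ↦ 1·4·4·5 = 80
  3*X*Z**2 ↦ 3·4·1·25 = 300
  -3*Y**2*Z ↦ -3·1·16·5 = -240
  2*Y*Z**2 ↦ 2·1·4·25 = 200
  -Z**3 ↦ -1·1·1·125 = -125
Sum: F(4, 4, 5) = (-128) + (-240) + (-192) + (80) + (300) + (-240) + (200) + (-125) = -345.
Reducing mod 11: -345 ≡ 7 (mod 11).
Since F(a, b, c) ≡ 7 ≠ 0 (mod 11), P does NOT lie on the curve.


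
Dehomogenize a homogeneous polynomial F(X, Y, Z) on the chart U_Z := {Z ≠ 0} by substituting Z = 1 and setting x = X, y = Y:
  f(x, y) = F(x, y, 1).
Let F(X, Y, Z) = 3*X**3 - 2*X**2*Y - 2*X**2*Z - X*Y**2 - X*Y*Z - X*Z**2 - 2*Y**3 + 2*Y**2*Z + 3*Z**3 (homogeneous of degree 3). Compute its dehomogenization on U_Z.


f(x, y) = 3*x**3 - 2*x**2*y - 2*x**2 - x*y**2 - x*y - x - 2*y**3 + 2*y**2 + 3

On U_Z we set Z = 1. Each monomial c·X^i·Y^j·Z^k in F becomes c·x^i·y^j·1^k = c·x^i·y^j.
Substituting Z = 1: F(X, Y, 1) = 3*x**3 - 2*x**2*y - 2*x**2 - x*y**2 - x*y - x - 2*y**3 + 2*y**2 + 3.
Note: deg(f) ≤ deg(F) = 3; strict inequality happens when F is divisible by Z (lost terms).


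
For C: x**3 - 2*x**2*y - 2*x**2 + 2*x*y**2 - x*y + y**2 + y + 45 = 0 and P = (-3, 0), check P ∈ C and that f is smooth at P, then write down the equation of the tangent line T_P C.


Tangent line at P: 39*x - 14*y + 117 = 0.

Step 1: f(-3, 0) = 0, so P lies on C.
Step 2: partial derivatives
  f_x(x, y) = 3*x**2 - 4*x*y - 4*x + 2*y**2 - y, f_y(x, y) = -2*x**2 + 4*x*y - x + 2*y + 1.
  f_x(P) = 39, f_y(P) = -14 (gradient nonzero, so P is smooth).
Step 3: tangent line at P: 39·(x − -3) + -14·(y − 0) = 0.
Expanding: 39*x - 14*y + 117 = 0.


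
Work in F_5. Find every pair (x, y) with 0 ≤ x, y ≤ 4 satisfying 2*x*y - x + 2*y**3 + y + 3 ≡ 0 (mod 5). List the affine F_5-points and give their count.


Affine F_5-points: {(0, 3), (0, 4), (1, 3), (2, 3), (3, 0), (3, 2), (3, 3), (4, 1), (4, 3)}; count = 9.

For each of the 25 pairs (x, y) ∈ F_5², evaluate f(x, y) mod 5. Record the zeros.
  x = 0: [0↦3, 1↦1, 2↦1, 3↦0, 4↦0]  zeros at y ∈ {3, 4}
  x = 1: [0↦2, 1↦2, 2↦4, 3↦0, 4↦2]  zeros at y ∈ {3}
  x = 2: [0↦1, 1↦3, 2↦2, 3↦0, 4↦4]  zeros at y ∈ {3}
  x = 3: [0↦0, 1↦4, 2↦0, 3↦0, 4↦1]  zeros at y ∈ {0, 2, 3}
  x = 4: [0↦4, 1↦0, 2↦3, 3↦0, 4↦3]  zeros at y ∈ {1, 3}
Collecting zeros: affine points = {(0, 3), (0, 4), (1, 3), (2, 3), (3, 0), (3, 2), (3, 3), (4, 1), (4, 3)}.
Total count |C(F_5)_aff| = 9.


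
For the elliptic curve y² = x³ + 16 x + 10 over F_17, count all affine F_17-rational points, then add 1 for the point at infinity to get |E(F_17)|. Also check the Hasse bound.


Affine points = {(2, 4), (2, 13), (3, 0), (4, 6), (4, 11), (6, 4), (6, 13), (8, 2), (8, 15), (9, 4), (9, 13), (11, 2), (11, 15), (12, 3), (12, 14), (13, 1), (13, 16), (15, 2), (15, 15)}; affine count = 19; |E(F_17)| = 20.

Discriminant check: Δ ∝ 4a³ + 27b² = 4·16³ + 27·10² = 4·4096 + 27·100 ≡ 10 (mod 17). Nonzero ⇒ E is nonsingular.
For each x ∈ F_17, compute rhs = x³ + 16·x + 10 mod 17, then count y ∈ F_17 with y² ≡ rhs.
  x = 0: rhs = 10, matching y values: none (0 points).
  x = 1: rhs = 10, matching y values: none (0 points).
  x = 2: rhs = 16, matching y values: 4, 13 (2 points).
  x = 3: rhs = 0, matching y values: 0 (1 points).
  x = 4: rhs = 2, matching y values: 6, 11 (2 points).
  x = 5: rhs = 11, matching y values: none (0 points).
  x = 6: rhs = 16, matching y values: 4, 13 (2 points).
  x = 7: rhs = 6, matching y values: none (0 points).
  x = 8: rhs = 4, matching y values: 2, 15 (2 points).
  x = 9: rhs = 16, matching y values: 4, 13 (2 points).
  x = 10: rhs = 14, matching y values: none (0 points).
  x = 11: rhs = 4, matching y values: 2, 15 (2 points).
  x = 12: rhs = 9, matching y values: 3, 14 (2 points).
  x = 13: rhs = 1, matching y values: 1, 16 (2 points).
  x = 14: rhs = 3, matching y values: none (0 points).
  x = 15: rhs = 4, matching y values: 2, 15 (2 points).
  x = 16: rhs = 10, matching y values: none (0 points).
Total affine count: 19.
Full point count |E(F_17)| = 19 + 1 = 20.
Hasse bound: |20 − (17+1)| = |2| = 2 ≤ 2√17 ≈ 8.2462 ✓.


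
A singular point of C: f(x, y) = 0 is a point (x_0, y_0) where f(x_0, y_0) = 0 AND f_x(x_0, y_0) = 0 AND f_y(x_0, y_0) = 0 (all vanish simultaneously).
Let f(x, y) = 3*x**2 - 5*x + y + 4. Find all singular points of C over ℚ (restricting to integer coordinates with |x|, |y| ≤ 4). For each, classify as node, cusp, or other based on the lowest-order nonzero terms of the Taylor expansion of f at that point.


No singular points in the scanned grid; C is smooth there.

Compute partial derivatives:
  f_x = 6*x - 5.
  f_y = 1.
f_y = 1 is a nonzero constant, so f_y never vanishes: no point (x, y) can satisfy f = f_x = f_y = 0. In particular no (x, y) ∈ {−4, ..., 4}² is singular; the curve is smooth.


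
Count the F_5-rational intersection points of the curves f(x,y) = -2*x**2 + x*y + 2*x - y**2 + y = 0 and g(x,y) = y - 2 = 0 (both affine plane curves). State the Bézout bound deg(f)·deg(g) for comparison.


Common zeros: {(1, 2)}; count = 1; Bézout bound = 2.

deg(f) = 2, deg(g) = 1, so Bézout bound = 2.
Scan x ∈ F_5. For each x, list the y ∈ F_5 with f(x, y) ≡ 0 and those with g(x, y) ≡ 0 (mod 5); the common zeros in that column are the intersection.
  x = 0: f ≡ 0 at y ∈ {0, 1}; g ≡ 0 at y ∈ {2}; common: ∅.
  x = 1: f ≡ 0 at y ∈ {0, 2}; g ≡ 0 at y ∈ {2}; common: {2}.
  x = 2: f ≡ 0 at y ∈ ∅; g ≡ 0 at y ∈ {2}; common: ∅.
  x = 3: f ≡ 0 at y ∈ ∅; g ≡ 0 at y ∈ {2}; common: ∅.
  x = 4: f ≡ 0 at y ∈ {1, 4}; g ≡ 0 at y ∈ {2}; common: ∅.
Collecting: common zeros = {(1, 2)}, so the count is 1.
Comparison with the Bézout bound: 1 ≤ 2 = deg(f)·deg(g), as expected for curves with no common component (the affine F_5-count falls short of the bound because intersections may lie at infinity, over extension fields, or carry multiplicity).


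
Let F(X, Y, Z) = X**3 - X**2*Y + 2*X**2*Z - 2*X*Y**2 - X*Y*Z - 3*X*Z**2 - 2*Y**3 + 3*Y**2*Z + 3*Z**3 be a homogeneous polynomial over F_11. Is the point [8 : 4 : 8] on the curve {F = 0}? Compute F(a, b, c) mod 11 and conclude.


F(8,4,8) ≡ 1 (mod 11); P is NOT on the curve.

Evaluate F(8, 4, 8) term-by-term (mod 11).
  X**3 ↦ 1·512·1·1 = 512
  -X**2*Y ↦ -1·64·4·1 = -256
  2*X**2*Z ↦ 2·64·1·8 = 1024
  -2*X*Y**2 ↦ -2·8·16·1 = -256
  -X*Y*Z ↦ -1·8·4·8 = -256
  -3*X*Z**2 ↦ -3·8·1·64 = -1536
  -2*Y**3 ↦ -2·1·64·1 = -128
  3*Y**2*Z ↦ 3·1·16·8 = 384
  3*Z**3 ↦ 3·1·1·512 = 1536
Sum: F(8, 4, 8) = (512) + (-256) + (1024) + (-256) + (-256) + (-1536) + (-128) + (384) + (1536) = 1024.
Reducing mod 11: 1024 ≡ 1 (mod 11).
Since F(a, b, c) ≡ 1 ≠ 0 (mod 11), P does NOT lie on the curve.


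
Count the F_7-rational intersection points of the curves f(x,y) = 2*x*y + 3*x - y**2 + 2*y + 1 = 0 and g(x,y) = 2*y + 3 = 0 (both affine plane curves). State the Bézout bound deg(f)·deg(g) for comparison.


Common zeros: ∅; count = 0; Bézout bound = 2.

deg(f) = 2, deg(g) = 1, so Bézout bound = 2.
Scan x ∈ F_7. For each x, list the y ∈ F_7 with f(x, y) ≡ 0 and those with g(x, y) ≡ 0 (mod 7); the common zeros in that column are the intersection.
  x = 0: f ≡ 0 at y ∈ {4, 5}; g ≡ 0 at y ∈ {2}; common: ∅.
  x = 1: f ≡ 0 at y ∈ {1, 3}; g ≡ 0 at y ∈ {2}; common: ∅.
  x = 2: f ≡ 0 at y ∈ {0, 6}; g ≡ 0 at y ∈ {2}; common: ∅.
  x = 3: f ≡ 0 at y ∈ ∅; g ≡ 0 at y ∈ {2}; common: ∅.
  x = 4: f ≡ 0 at y ∈ ∅; g ≡ 0 at y ∈ {2}; common: ∅.
  x = 5: f ≡ 0 at y ∈ ∅; g ≡ 0 at y ∈ {2}; common: ∅.
  x = 6: f ≡ 0 at y ∈ ∅; g ≡ 0 at y ∈ {2}; common: ∅.
Collecting: common zeros = ∅, so the count is 0.
Comparison with the Bézout bound: 0 ≤ 2 = deg(f)·deg(g), as expected for curves with no common component (the affine F_7-count falls short of the bound because intersections may lie at infinity, over extension fields, or carry multiplicity).


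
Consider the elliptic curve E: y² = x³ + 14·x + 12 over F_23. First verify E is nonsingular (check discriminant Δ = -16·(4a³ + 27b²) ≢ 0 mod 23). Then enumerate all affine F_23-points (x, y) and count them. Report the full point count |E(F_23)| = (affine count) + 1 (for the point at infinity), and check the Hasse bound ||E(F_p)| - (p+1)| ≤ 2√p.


Affine points = {(0, 9), (0, 14), (1, 2), (1, 21), (2, 5), (2, 18), (3, 9), (3, 14), (5, 0), (6, 6), (6, 17), (7, 4), (7, 19), (9, 4), (9, 19), (10, 5), (10, 18), (11, 5), (11, 18), (14, 10), (14, 13), (15, 3), (15, 20), (16, 10), (16, 13), (18, 1), (18, 22), (20, 9), (20, 14)}; affine count = 29; |E(F_23)| = 30.

Discriminant check: Δ ∝ 4a³ + 27b² = 4·14³ + 27·12² = 4·2744 + 27·144 ≡ 6 (mod 23). Nonzero ⇒ E is nonsingular.
For each x ∈ F_23, compute rhs = x³ + 14·x + 12 mod 23, then count y ∈ F_23 with y² ≡ rhs.
  x = 0: rhs = 12, matching y values: 9, 14 (2 points).
  x = 1: rhs = 4, matching y values: 2, 21 (2 points).
  x = 2: rhs = 2, matching y values: 5, 18 (2 points).
  x = 3: rhs = 12, matching y values: 9, 14 (2 points).
  x = 4: rhs = 17, matching y values: none (0 points).
  x = 5: rhs = 0, matching y values: 0 (1 points).
  x = 6: rhs = 13, matching y values: 6, 17 (2 points).
  x = 7: rhs = 16, matching y values: 4, 19 (2 points).
  x = 8: rhs = 15, matching y values: none (0 points).
  x = 9: rhs = 16, matching y values: 4, 19 (2 points).
  x = 10: rhs = 2, matching y values: 5, 18 (2 points).
  x = 11: rhs = 2, matching y values: 5, 18 (2 points).
  x = 12: rhs = 22, matching y values: none (0 points).
  x = 13: rhs = 22, matching y values: none (0 points).
  x = 14: rhs = 8, matching y values: 10, 13 (2 points).
  x = 15: rhs = 9, matching y values: 3, 20 (2 points).
  x = 16: rhs = 8, matching y values: 10, 13 (2 points).
  x = 17: rhs = 11, matching y values: none (0 points).
  x = 18: rhs = 1, matching y values: 1, 22 (2 points).
  x = 19: rhs = 7, matching y values: none (0 points).
  x = 20: rhs = 12, matching y values: 9, 14 (2 points).
  x = 21: rhs = 22, matching y values: none (0 points).
  x = 22: rhs = 20, matching y values: none (0 points).
Total affine count: 29.
Full point count |E(F_23)| = 29 + 1 = 30.
Hasse bound: |30 − (23+1)| = |6| = 6 ≤ 2√23 ≈ 9.5917 ✓.


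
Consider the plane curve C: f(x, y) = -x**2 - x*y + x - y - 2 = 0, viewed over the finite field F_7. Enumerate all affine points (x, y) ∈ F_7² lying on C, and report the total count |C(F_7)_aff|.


Affine F_7-points: {(0, 5), (1, 6), (2, 1), (3, 5), (4, 0), (5, 1)}; count = 6.

For each of the 49 pairs (x, y) ∈ F_7², evaluate f(x, y) mod 7. Record the zeros.
  x = 0: [0↦5, 1↦4, 2↦3, 3↦2, 4↦1, 5↦0, 6↦6]  zeros at y ∈ {5}
  x = 1: [0↦5, 1↦3, 2↦1, 3↦6, 4↦4, 5↦2, 6↦0]  zeros at y ∈ {6}
  x = 2: [0↦3, 1↦0, 2↦4, 3↦1, 4↦5, 5↦2, 6↦6]  zeros at y ∈ {1}
  x = 3: [0↦6, 1↦2, 2↦5, 3↦1, 4↦4, 5↦0, 6↦3]  zeros at y ∈ {5}
  x = 4: [0↦0, 1↦2, 2↦4, 3↦6, 4↦1, 5↦3, 6↦5]  zeros at y ∈ {0}
  x = 5: [0↦6, 1↦0, 2↦1, 3↦2, 4↦3, 5↦4, 6↦5]  zeros at y ∈ {1}
  x = 6: [0↦3, 1↦3, 2↦3, 3↦3, 4↦3, 5↦3, 6↦3]  zeros at y ∈ ∅
Collecting zeros: affine points = {(0, 5), (1, 6), (2, 1), (3, 5), (4, 0), (5, 1)}.
Total count |C(F_7)_aff| = 6.


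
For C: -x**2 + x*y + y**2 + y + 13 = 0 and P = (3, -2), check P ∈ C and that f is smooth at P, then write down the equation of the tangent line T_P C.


Tangent line at P: 24 - 8*x = 0.

Step 1: f(3, -2) = 0, so P lies on C.
Step 2: partial derivatives
  f_x(x, y) = -2*x + y, f_y(x, y) = x + 2*y + 1.
  f_x(P) = -8, f_y(P) = 0 (gradient nonzero, so P is smooth).
Step 3: tangent line at P: -8·(x − 3) + 0·(y − -2) = 0.
Expanding: 24 - 8*x = 0.


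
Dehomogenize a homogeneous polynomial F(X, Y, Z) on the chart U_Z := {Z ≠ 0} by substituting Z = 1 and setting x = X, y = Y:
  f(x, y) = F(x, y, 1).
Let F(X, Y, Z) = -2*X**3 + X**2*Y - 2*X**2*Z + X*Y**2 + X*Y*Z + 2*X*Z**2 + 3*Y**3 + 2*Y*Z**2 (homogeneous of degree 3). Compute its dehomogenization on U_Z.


f(x, y) = -2*x**3 + x**2*y - 2*x**2 + x*y**2 + x*y + 2*x + 3*y**3 + 2*y

On U_Z we set Z = 1. Each monomial c·X^i·Y^j·Z^k in F becomes c·x^i·y^j·1^k = c·x^i·y^j.
Substituting Z = 1: F(X, Y, 1) = -2*x**3 + x**2*y - 2*x**2 + x*y**2 + x*y + 2*x + 3*y**3 + 2*y.
Note: deg(f) ≤ deg(F) = 3; strict inequality happens when F is divisible by Z (lost terms).


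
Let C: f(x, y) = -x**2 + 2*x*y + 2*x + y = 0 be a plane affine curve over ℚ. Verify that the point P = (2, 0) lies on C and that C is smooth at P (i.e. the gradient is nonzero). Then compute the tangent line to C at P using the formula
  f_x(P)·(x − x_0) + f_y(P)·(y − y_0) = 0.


Tangent line at P: -2*x + 5*y + 4 = 0.

Step 1: f(2, 0) = 0, so P lies on C.
Step 2: partial derivatives
  f_x(x, y) = -2*x + 2*y + 2, f_y(x, y) = 2*x + 1.
  f_x(P) = -2, f_y(P) = 5 (gradient nonzero, so P is smooth).
Step 3: tangent line at P: -2·(x − 2) + 5·(y − 0) = 0.
Expanding: -2*x + 5*y + 4 = 0.


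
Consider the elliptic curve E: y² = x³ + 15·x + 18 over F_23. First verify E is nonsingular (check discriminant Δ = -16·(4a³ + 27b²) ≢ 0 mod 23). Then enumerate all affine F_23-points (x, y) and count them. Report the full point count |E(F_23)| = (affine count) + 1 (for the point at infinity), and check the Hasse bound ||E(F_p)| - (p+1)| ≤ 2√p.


Affine points = {(0, 8), (0, 15), (4, 2), (4, 21), (6, 5), (6, 18), (7, 11), (7, 12), (8, 11), (8, 12), (9, 10), (9, 13), (10, 8), (10, 15), (13, 8), (13, 15), (18, 5), (18, 18), (19, 3), (19, 20), (21, 7), (21, 16), (22, 5), (22, 18)}; affine count = 24; |E(F_23)| = 25.

Discriminant check: Δ ∝ 4a³ + 27b² = 4·15³ + 27·18² = 4·3375 + 27·324 ≡ 7 (mod 23). Nonzero ⇒ E is nonsingular.
For each x ∈ F_23, compute rhs = x³ + 15·x + 18 mod 23, then count y ∈ F_23 with y² ≡ rhs.
  x = 0: rhs = 18, matching y values: 8, 15 (2 points).
  x = 1: rhs = 11, matching y values: none (0 points).
  x = 2: rhs = 10, matching y values: none (0 points).
  x = 3: rhs = 21, matching y values: none (0 points).
  x = 4: rhs = 4, matching y values: 2, 21 (2 points).
  x = 5: rhs = 11, matching y values: none (0 points).
  x = 6: rhs = 2, matching y values: 5, 18 (2 points).
  x = 7: rhs = 6, matching y values: 11, 12 (2 points).
  x = 8: rhs = 6, matching y values: 11, 12 (2 points).
  x = 9: rhs = 8, matching y values: 10, 13 (2 points).
  x = 10: rhs = 18, matching y values: 8, 15 (2 points).
  x = 11: rhs = 19, matching y values: none (0 points).
  x = 12: rhs = 17, matching y values: none (0 points).
  x = 13: rhs = 18, matching y values: 8, 15 (2 points).
  x = 14: rhs = 5, matching y values: none (0 points).
  x = 15: rhs = 7, matching y values: none (0 points).
  x = 16: rhs = 7, matching y values: none (0 points).
  x = 17: rhs = 11, matching y values: none (0 points).
  x = 18: rhs = 2, matching y values: 5, 18 (2 points).
  x = 19: rhs = 9, matching y values: 3, 20 (2 points).
  x = 20: rhs = 15, matching y values: none (0 points).
  x = 21: rhs = 3, matching y values: 7, 16 (2 points).
  x = 22: rhs = 2, matching y values: 5, 18 (2 points).
Total affine count: 24.
Full point count |E(F_23)| = 24 + 1 = 25.
Hasse bound: |25 − (23+1)| = |1| = 1 ≤ 2√23 ≈ 9.5917 ✓.


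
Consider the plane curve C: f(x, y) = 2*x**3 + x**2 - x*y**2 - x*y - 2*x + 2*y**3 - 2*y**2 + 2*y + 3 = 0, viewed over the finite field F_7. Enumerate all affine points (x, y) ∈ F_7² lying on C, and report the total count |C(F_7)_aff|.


Affine F_7-points: {(3, 1), (4, 1), (4, 3), (4, 6)}; count = 4.

For each of the 49 pairs (x, y) ∈ F_7², evaluate f(x, y) mod 7. Record the zeros.
  x = 0: [0↦3, 1↦5, 2↦1, 3↦3, 4↦2, 5↦3, 6↦4]  zeros at y ∈ ∅
  x = 1: [0↦4, 1↦4, 2↦3, 3↦6, 4↦4, 5↦2, 6↦5]  zeros at y ∈ ∅
  x = 2: [0↦5, 1↦3, 2↦5, 3↦2, 4↦6, 5↦1, 6↦6]  zeros at y ∈ ∅
  x = 3: [0↦4, 1↦0, 2↦5, 3↦3, 4↦6, 5↦5, 6↦5]  zeros at y ∈ {1}
  x = 4: [0↦6, 1↦0, 2↦1, 3↦0, 4↦2, 5↦5, 6↦0]  zeros at y ∈ {1, 3, 6}
  x = 5: [0↦2, 1↦1, 2↦5, 3↦5, 4↦6, 5↦6, 6↦3]  zeros at y ∈ ∅
  x = 6: [0↦4, 1↦1, 2↦1, 3↦2, 4↦2, 5↦6, 6↦5]  zeros at y ∈ ∅
Collecting zeros: affine points = {(3, 1), (4, 1), (4, 3), (4, 6)}.
Total count |C(F_7)_aff| = 4.


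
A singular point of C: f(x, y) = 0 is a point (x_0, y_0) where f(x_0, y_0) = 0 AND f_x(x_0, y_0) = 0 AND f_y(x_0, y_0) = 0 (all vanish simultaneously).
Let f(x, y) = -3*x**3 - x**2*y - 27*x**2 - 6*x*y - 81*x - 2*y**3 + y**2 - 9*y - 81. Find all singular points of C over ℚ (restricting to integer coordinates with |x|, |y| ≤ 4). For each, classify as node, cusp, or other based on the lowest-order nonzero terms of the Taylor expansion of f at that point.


Singular points: {(-3, 0)}; classification: cusp.

Compute partial derivatives:
  f_x = -9*x**2 - 2*x*y - 54*x - 6*y - 81.
  f_y = -x**2 - 6*x - 6*y**2 + 2*y - 9.
Scan x_0 ∈ {−4, ..., 4}. For each x_0, f_y(x_0, y) is a polynomial in y; find its integer roots y ∈ {−4, ..., 4}, then test f_x and f at those candidates.
  x = -4: f_y(-4, y) = -6*y**2 + 2*y - 1; no integer root y with |y| ≤ 4.
  x = -3: f_y(-3, y) = -6*y**2 + 2*y; vanishes at y ∈ {0}. (-3, 0): f_x = 0, f = 0 — SINGULAR.
  x = -2: f_y(-2, y) = -6*y**2 + 2*y - 1; no integer root y with |y| ≤ 4.
  x = -1: f_y(-1, y) = -6*y**2 + 2*y - 4; no integer root y with |y| ≤ 4.
  x = 0: f_y(0, y) = -6*y**2 + 2*y - 9; no integer root y with |y| ≤ 4.
  x = 1: f_y(1, y) = -6*y**2 + 2*y - 16; no integer root y with |y| ≤ 4.
  x = 2: f_y(2, y) = -6*y**2 + 2*y - 25; no integer root y with |y| ≤ 4.
  x = 3: f_y(3, y) = -6*y**2 + 2*y - 36; no integer root y with |y| ≤ 4.
  x = 4: f_y(4, y) = -6*y**2 + 2*y - 49; no integer root y with |y| ≤ 4.
Only singular point on the grid: (-3, 0).
Classify: substitute x = -3 + u, y = 0 + v and expand: f = -3*u**3 - u**2*v - 2*v**3 + v**2.
No constant or linear terms (consistent with a singular point). Quadratic part: v**2. Cubic part: -3*u**3 - u**2*v - 2*v**3.
The quadratic part v**2 is a perfect square, so there is a single (double) tangent line v = 0, i.e. y = 0. Restricting the cubic part to that line (v = 0) leaves -3*u**3 ≠ 0, so f is not divisible by v and the branch is v² ≈ 3*u**3 to lowest order — this is a cusp.
Classification: cusp.


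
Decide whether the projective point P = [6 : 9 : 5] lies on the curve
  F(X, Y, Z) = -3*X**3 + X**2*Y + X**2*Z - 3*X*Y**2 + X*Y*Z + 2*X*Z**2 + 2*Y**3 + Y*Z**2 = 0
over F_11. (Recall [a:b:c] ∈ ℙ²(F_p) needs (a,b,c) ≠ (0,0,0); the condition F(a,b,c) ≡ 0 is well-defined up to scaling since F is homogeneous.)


F(6,9,5) ≡ 2 (mod 11); P is NOT on the curve.

Evaluate F(6, 9, 5) term-by-term (mod 11).
  -3*X**3 ↦ -3·216·1·1 = -648
  X**2*Y ↦ 1·36·9·1 = 324
  X**2*Z ↦ 1·36·1·5 = 180
  -3*X*Y**2 ↦ -3·6·81·1 = -1458
  X*Y*Z ↦ 1·6·9·5 = 270
  2*X*Z**2 ↦ 2·6·1·25 = 300
  2*Y**3 ↦ 2·1·729·1 = 1458
  Y*Z**2 ↦ 1·1·9·25 = 225
Sum: F(6, 9, 5) = (-648) + (324) + (180) + (-1458) + (270) + (300) + (1458) + (225) = 651.
Reducing mod 11: 651 ≡ 2 (mod 11).
Since F(a, b, c) ≡ 2 ≠ 0 (mod 11), P does NOT lie on the curve.


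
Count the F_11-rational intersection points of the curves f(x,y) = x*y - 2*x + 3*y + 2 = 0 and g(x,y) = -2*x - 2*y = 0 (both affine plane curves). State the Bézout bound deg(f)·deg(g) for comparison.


Common zeros: {(3, 8)}; count = 1; Bézout bound = 2.

deg(f) = 2, deg(g) = 1, so Bézout bound = 2.
Scan x ∈ F_11. For each x, list the y ∈ F_11 with f(x, y) ≡ 0 and those with g(x, y) ≡ 0 (mod 11); the common zeros in that column are the intersection.
  x = 0: f ≡ 0 at y ∈ {3}; g ≡ 0 at y ∈ {0}; common: ∅.
  x = 1: f ≡ 0 at y ∈ {0}; g ≡ 0 at y ∈ {10}; common: ∅.
  x = 2: f ≡ 0 at y ∈ {7}; g ≡ 0 at y ∈ {9}; common: ∅.
  x = 3: f ≡ 0 at y ∈ {8}; g ≡ 0 at y ∈ {8}; common: {8}.
  x = 4: f ≡ 0 at y ∈ {4}; g ≡ 0 at y ∈ {7}; common: ∅.
  x = 5: f ≡ 0 at y ∈ {1}; g ≡ 0 at y ∈ {6}; common: ∅.
  x = 6: f ≡ 0 at y ∈ {6}; g ≡ 0 at y ∈ {5}; common: ∅.
  x = 7: f ≡ 0 at y ∈ {10}; g ≡ 0 at y ∈ {4}; common: ∅.
  x = 8: f ≡ 0 at y ∈ ∅; g ≡ 0 at y ∈ {3}; common: ∅.
  x = 9: f ≡ 0 at y ∈ {5}; g ≡ 0 at y ∈ {2}; common: ∅.
  x = 10: f ≡ 0 at y ∈ {9}; g ≡ 0 at y ∈ {1}; common: ∅.
Collecting: common zeros = {(3, 8)}, so the count is 1.
Comparison with the Bézout bound: 1 ≤ 2 = deg(f)·deg(g), as expected for curves with no common component (the affine F_11-count falls short of the bound because intersections may lie at infinity, over extension fields, or carry multiplicity).


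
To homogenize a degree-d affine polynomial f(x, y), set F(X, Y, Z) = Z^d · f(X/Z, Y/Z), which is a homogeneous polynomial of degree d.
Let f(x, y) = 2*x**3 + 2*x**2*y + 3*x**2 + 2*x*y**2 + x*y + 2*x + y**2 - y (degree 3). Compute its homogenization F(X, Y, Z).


F(X, Y, Z) = 2*X**3 + 2*X**2*Y + 3*X**2*Z + 2*X*Y**2 + X*Y*Z + 2*X*Z**2 + Y**2*Z - Y*Z**2

deg(f) = 3.
Substitute x = X/Z, y = Y/Z into f, then multiply by Z^3.
  monomial 2·x^3·y^0 ↦ 2·X^3·Y^0·Z^0.
  monomial 2·x^2·y^1 ↦ 2·X^2·Y^1·Z^0.
  monomial 3·x^2·y^0 ↦ 3·X^2·Y^0·Z^1.
  monomial 2·x^1·y^2 ↦ 2·X^1·Y^2·Z^0.
  monomial 1·x^1·y^1 ↦ 1·X^1·Y^1·Z^1.
  monomial 2·x^1·y^0 ↦ 2·X^1·Y^0·Z^2.
  monomial 1·x^0·y^2 ↦ 1·X^0·Y^2·Z^1.
  monomial -1·x^0·y^1 ↦ -1·X^0·Y^1·Z^2.
Collecting: F(X, Y, Z) = 2*X**3 + 2*X**2*Y + 3*X**2*Z + 2*X*Y**2 + X*Y*Z + 2*X*Z**2 + Y**2*Z - Y*Z**2.


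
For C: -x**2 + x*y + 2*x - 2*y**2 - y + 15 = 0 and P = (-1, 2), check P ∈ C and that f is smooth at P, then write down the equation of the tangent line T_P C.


Tangent line at P: 6*x - 10*y + 26 = 0.

Step 1: f(-1, 2) = 0, so P lies on C.
Step 2: partial derivatives
  f_x(x, y) = -2*x + y + 2, f_y(x, y) = x - 4*y - 1.
  f_x(P) = 6, f_y(P) = -10 (gradient nonzero, so P is smooth).
Step 3: tangent line at P: 6·(x − -1) + -10·(y − 2) = 0.
Expanding: 6*x - 10*y + 26 = 0.


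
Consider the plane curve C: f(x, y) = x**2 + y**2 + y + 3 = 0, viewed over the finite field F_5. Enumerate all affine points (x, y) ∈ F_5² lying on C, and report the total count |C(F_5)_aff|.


Affine F_5-points: {(0, 1), (0, 3), (1, 2), (4, 2)}; count = 4.

For each of the 25 pairs (x, y) ∈ F_5², evaluate f(x, y) mod 5. Record the zeros.
  x = 0: [0↦3, 1↦0, 2↦4, 3↦0, 4↦3]  zeros at y ∈ {1, 3}
  x = 1: [0↦4, 1↦1, 2↦0, 3↦1, 4↦4]  zeros at y ∈ {2}
  x = 2: [0↦2, 1↦4, 2↦3, 3↦4, 4↦2]  zeros at y ∈ ∅
  x = 3: [0↦2, 1↦4, 2↦3, 3↦4, 4↦2]  zeros at y ∈ ∅
  x = 4: [0↦4, 1↦1, 2↦0, 3↦1, 4↦4]  zeros at y ∈ {2}
Collecting zeros: affine points = {(0, 1), (0, 3), (1, 2), (4, 2)}.
Total count |C(F_5)_aff| = 4.


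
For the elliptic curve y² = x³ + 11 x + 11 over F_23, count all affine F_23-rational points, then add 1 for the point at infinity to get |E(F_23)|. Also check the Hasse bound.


Affine points = {(1, 0), (2, 8), (2, 15), (3, 5), (3, 18), (4, 2), (4, 21), (8, 6), (8, 17), (12, 10), (12, 13), (15, 3), (15, 20), (19, 8), (19, 15), (21, 2), (21, 21)}; affine count = 17; |E(F_23)| = 18.

Discriminant check: Δ ∝ 4a³ + 27b² = 4·11³ + 27·11² = 4·1331 + 27·121 ≡ 12 (mod 23). Nonzero ⇒ E is nonsingular.
For each x ∈ F_23, compute rhs = x³ + 11·x + 11 mod 23, then count y ∈ F_23 with y² ≡ rhs.
  x = 0: rhs = 11, matching y values: none (0 points).
  x = 1: rhs = 0, matching y values: 0 (1 points).
  x = 2: rhs = 18, matching y values: 8, 15 (2 points).
  x = 3: rhs = 2, matching y values: 5, 18 (2 points).
  x = 4: rhs = 4, matching y values: 2, 21 (2 points).
  x = 5: rhs = 7, matching y values: none (0 points).
  x = 6: rhs = 17, matching y values: none (0 points).
  x = 7: rhs = 17, matching y values: none (0 points).
  x = 8: rhs = 13, matching y values: 6, 17 (2 points).
  x = 9: rhs = 11, matching y values: none (0 points).
  x = 10: rhs = 17, matching y values: none (0 points).
  x = 11: rhs = 14, matching y values: none (0 points).
  x = 12: rhs = 8, matching y values: 10, 13 (2 points).
  x = 13: rhs = 5, matching y values: none (0 points).
  x = 14: rhs = 11, matching y values: none (0 points).
  x = 15: rhs = 9, matching y values: 3, 20 (2 points).
  x = 16: rhs = 5, matching y values: none (0 points).
  x = 17: rhs = 5, matching y values: none (0 points).
  x = 18: rhs = 15, matching y values: none (0 points).
  x = 19: rhs = 18, matching y values: 8, 15 (2 points).
  x = 20: rhs = 20, matching y values: none (0 points).
  x = 21: rhs = 4, matching y values: 2, 21 (2 points).
  x = 22: rhs = 22, matching y values: none (0 points).
Total affine count: 17.
Full point count |E(F_23)| = 17 + 1 = 18.
Hasse bound: |18 − (23+1)| = |-6| = 6 ≤ 2√23 ≈ 9.5917 ✓.


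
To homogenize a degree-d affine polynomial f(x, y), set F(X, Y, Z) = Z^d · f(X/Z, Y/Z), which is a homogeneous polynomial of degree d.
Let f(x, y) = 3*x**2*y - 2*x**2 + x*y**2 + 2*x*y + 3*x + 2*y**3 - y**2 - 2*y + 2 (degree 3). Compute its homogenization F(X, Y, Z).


F(X, Y, Z) = 3*X**2*Y - 2*X**2*Z + X*Y**2 + 2*X*Y*Z + 3*X*Z**2 + 2*Y**3 - Y**2*Z - 2*Y*Z**2 + 2*Z**3

deg(f) = 3.
Substitute x = X/Z, y = Y/Z into f, then multiply by Z^3.
  monomial 3·x^2·y^1 ↦ 3·X^2·Y^1·Z^0.
  monomial -2·x^2·y^0 ↦ -2·X^2·Y^0·Z^1.
  monomial 1·x^1·y^2 ↦ 1·X^1·Y^2·Z^0.
  monomial 2·x^1·y^1 ↦ 2·X^1·Y^1·Z^1.
  monomial 3·x^1·y^0 ↦ 3·X^1·Y^0·Z^2.
  monomial 2·x^0·y^3 ↦ 2·X^0·Y^3·Z^0.
  monomial -1·x^0·y^2 ↦ -1·X^0·Y^2·Z^1.
  monomial -2·x^0·y^1 ↦ -2·X^0·Y^1·Z^2.
  monomial 2·x^0·y^0 ↦ 2·X^0·Y^0·Z^3.
Collecting: F(X, Y, Z) = 3*X**2*Y - 2*X**2*Z + X*Y**2 + 2*X*Y*Z + 3*X*Z**2 + 2*Y**3 - Y**2*Z - 2*Y*Z**2 + 2*Z**3.


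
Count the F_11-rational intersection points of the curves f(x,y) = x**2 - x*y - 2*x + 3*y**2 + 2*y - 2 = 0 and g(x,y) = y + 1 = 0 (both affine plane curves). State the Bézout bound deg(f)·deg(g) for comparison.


Common zeros: {(4, 10), (8, 10)}; count = 2; Bézout bound = 2.

deg(f) = 2, deg(g) = 1, so Bézout bound = 2.
Scan x ∈ F_11. For each x, list the y ∈ F_11 with f(x, y) ≡ 0 and those with g(x, y) ≡ 0 (mod 11); the common zeros in that column are the intersection.
  x = 0: f ≡ 0 at y ∈ ∅; g ≡ 0 at y ∈ {10}; common: ∅.
  x = 1: f ≡ 0 at y ∈ {2, 5}; g ≡ 0 at y ∈ {10}; common: ∅.
  x = 2: f ≡ 0 at y ∈ ∅; g ≡ 0 at y ∈ {10}; common: ∅.
  x = 3: f ≡ 0 at y ∈ {2}; g ≡ 0 at y ∈ {10}; common: ∅.
  x = 4: f ≡ 0 at y ∈ {9, 10}; g ≡ 0 at y ∈ {10}; common: {10}.
  x = 5: f ≡ 0 at y ∈ ∅; g ≡ 0 at y ∈ {10}; common: ∅.
  x = 6: f ≡ 0 at y ∈ {0, 5}; g ≡ 0 at y ∈ {10}; common: ∅.
  x = 7: f ≡ 0 at y ∈ {0, 9}; g ≡ 0 at y ∈ {10}; common: ∅.
  x = 8: f ≡ 0 at y ∈ {3, 10}; g ≡ 0 at y ∈ {10}; common: {10}.
  x = 9: f ≡ 0 at y ∈ ∅; g ≡ 0 at y ∈ {10}; common: ∅.
  x = 10: f ≡ 0 at y ∈ ∅; g ≡ 0 at y ∈ {10}; common: ∅.
Collecting: common zeros = {(4, 10), (8, 10)}, so the count is 2.
Comparison with the Bézout bound: 2 ≤ 2 = deg(f)·deg(g), as expected for curves with no common component (the bound is attained).


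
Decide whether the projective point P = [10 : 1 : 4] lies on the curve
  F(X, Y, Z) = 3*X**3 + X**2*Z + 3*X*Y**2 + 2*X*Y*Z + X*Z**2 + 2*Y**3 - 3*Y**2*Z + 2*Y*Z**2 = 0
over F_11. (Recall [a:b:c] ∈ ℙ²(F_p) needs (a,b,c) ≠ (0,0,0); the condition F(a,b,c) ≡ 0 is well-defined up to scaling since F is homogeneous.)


F(10,1,4) ≡ 7 (mod 11); P is NOT on the curve.

Evaluate F(10, 1, 4) term-by-term (mod 11).
  3*X**3 ↦ 3·1000·1·1 = 3000
  X**2*Z ↦ 1·100·1·4 = 400
  3*X*Y**2 ↦ 3·10·1·1 = 30
  2*X*Y*Z ↦ 2·10·1·4 = 80
  X*Z**2 ↦ 1·10·1·16 = 160
  2*Y**3 ↦ 2·1·1·1 = 2
  -3*Y**2*Z ↦ -3·1·1·4 = -12
  2*Y*Z**2 ↦ 2·1·1·16 = 32
Sum: F(10, 1, 4) = (3000) + (400) + (30) + (80) + (160) + (2) + (-12) + (32) = 3692.
Reducing mod 11: 3692 ≡ 7 (mod 11).
Since F(a, b, c) ≡ 7 ≠ 0 (mod 11), P does NOT lie on the curve.


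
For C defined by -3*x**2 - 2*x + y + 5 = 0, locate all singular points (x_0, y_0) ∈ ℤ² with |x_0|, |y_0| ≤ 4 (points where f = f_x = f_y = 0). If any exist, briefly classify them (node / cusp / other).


No singular points in the scanned grid; C is smooth there.

Compute partial derivatives:
  f_x = -6*x - 2.
  f_y = 1.
f_y = 1 is a nonzero constant, so f_y never vanishes: no point (x, y) can satisfy f = f_x = f_y = 0. In particular no (x, y) ∈ {−4, ..., 4}² is singular; the curve is smooth.


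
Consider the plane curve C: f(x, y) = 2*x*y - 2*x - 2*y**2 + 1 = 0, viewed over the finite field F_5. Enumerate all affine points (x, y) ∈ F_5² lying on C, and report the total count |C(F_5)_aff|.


Affine F_5-points: {(1, 2), (1, 4), (3, 0), (3, 3)}; count = 4.

For each of the 25 pairs (x, y) ∈ F_5², evaluate f(x, y) mod 5. Record the zeros.
  x = 0: [0↦1, 1↦4, 2↦3, 3↦3, 4↦4]  zeros at y ∈ ∅
  x = 1: [0↦4, 1↦4, 2↦0, 3↦2, 4↦0]  zeros at y ∈ {2, 4}
  x = 2: [0↦2, 1↦4, 2↦2, 3↦1, 4↦1]  zeros at y ∈ ∅
  x = 3: [0↦0, 1↦4, 2↦4, 3↦0, 4↦2]  zeros at y ∈ {0, 3}
  x = 4: [0↦3, 1↦4, 2↦1, 3↦4, 4↦3]  zeros at y ∈ ∅
Collecting zeros: affine points = {(1, 2), (1, 4), (3, 0), (3, 3)}.
Total count |C(F_5)_aff| = 4.


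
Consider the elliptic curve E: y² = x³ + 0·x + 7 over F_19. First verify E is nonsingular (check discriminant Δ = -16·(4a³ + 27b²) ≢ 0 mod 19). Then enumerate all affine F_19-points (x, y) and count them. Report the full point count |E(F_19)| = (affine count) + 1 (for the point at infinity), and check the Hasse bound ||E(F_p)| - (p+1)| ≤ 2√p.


Affine points = {(0, 8), (0, 11), (8, 5), (8, 14), (10, 0), (12, 5), (12, 14), (13, 0), (15, 0), (18, 5), (18, 14)}; affine count = 11; |E(F_19)| = 12.

Discriminant check: Δ ∝ 4a³ + 27b² = 4·0³ + 27·7² = 4·0 + 27·49 ≡ 12 (mod 19). Nonzero ⇒ E is nonsingular.
For each x ∈ F_19, compute rhs = x³ + 0·x + 7 mod 19, then count y ∈ F_19 with y² ≡ rhs.
  x = 0: rhs = 7, matching y values: 8, 11 (2 points).
  x = 1: rhs = 8, matching y values: none (0 points).
  x = 2: rhs = 15, matching y values: none (0 points).
  x = 3: rhs = 15, matching y values: none (0 points).
  x = 4: rhs = 14, matching y values: none (0 points).
  x = 5: rhs = 18, matching y values: none (0 points).
  x = 6: rhs = 14, matching y values: none (0 points).
  x = 7: rhs = 8, matching y values: none (0 points).
  x = 8: rhs = 6, matching y values: 5, 14 (2 points).
  x = 9: rhs = 14, matching y values: none (0 points).
  x = 10: rhs = 0, matching y values: 0 (1 points).
  x = 11: rhs = 8, matching y values: none (0 points).
  x = 12: rhs = 6, matching y values: 5, 14 (2 points).
  x = 13: rhs = 0, matching y values: 0 (1 points).
  x = 14: rhs = 15, matching y values: none (0 points).
  x = 15: rhs = 0, matching y values: 0 (1 points).
  x = 16: rhs = 18, matching y values: none (0 points).
  x = 17: rhs = 18, matching y values: none (0 points).
  x = 18: rhs = 6, matching y values: 5, 14 (2 points).
Total affine count: 11.
Full point count |E(F_19)| = 11 + 1 = 12.
Hasse bound: |12 − (19+1)| = |-8| = 8 ≤ 2√19 ≈ 8.7178 ✓.


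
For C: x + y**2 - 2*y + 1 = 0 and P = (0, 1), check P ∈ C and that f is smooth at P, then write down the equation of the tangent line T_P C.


Tangent line at P: x = 0.

Step 1: f(0, 1) = 0, so P lies on C.
Step 2: partial derivatives
  f_x(x, y) = 1, f_y(x, y) = 2*y - 2.
  f_x(P) = 1, f_y(P) = 0 (gradient nonzero, so P is smooth).
Step 3: tangent line at P: 1·(x − 0) + 0·(y − 1) = 0.
Expanding: x = 0.


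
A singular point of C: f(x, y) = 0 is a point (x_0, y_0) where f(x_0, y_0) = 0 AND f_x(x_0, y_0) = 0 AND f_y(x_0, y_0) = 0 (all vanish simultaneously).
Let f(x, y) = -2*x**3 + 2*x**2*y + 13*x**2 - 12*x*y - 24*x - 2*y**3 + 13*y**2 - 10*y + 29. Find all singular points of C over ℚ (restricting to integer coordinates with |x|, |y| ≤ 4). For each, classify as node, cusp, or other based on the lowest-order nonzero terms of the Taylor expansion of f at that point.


Singular points: {(3, 2)}; classification: node.

Compute partial derivatives:
  f_x = -6*x**2 + 4*x*y + 26*x - 12*y - 24.
  f_y = 2*x**2 - 12*x - 6*y**2 + 26*y - 10.
Scan x_0 ∈ {−4, ..., 4}. For each x_0, f_y(x_0, y) is a polynomial in y; find its integer roots y ∈ {−4, ..., 4}, then test f_x and f at those candidates.
  x = -4: f_y(-4, y) = -6*y**2 + 26*y + 70; no integer root y with |y| ≤ 4.
  x = -3: f_y(-3, y) = -6*y**2 + 26*y + 44; no integer root y with |y| ≤ 4.
  x = -2: f_y(-2, y) = -6*y**2 + 26*y + 22; no integer root y with |y| ≤ 4.
  x = -1: f_y(-1, y) = -6*y**2 + 26*y + 4; no integer root y with |y| ≤ 4.
  x = 0: f_y(0, y) = -6*y**2 + 26*y - 10; no integer root y with |y| ≤ 4.
  x = 1: f_y(1, y) = -6*y**2 + 26*y - 20; vanishes at y ∈ {1}. (1, 1): f_x = -12 ≠ 0.
  x = 2: f_y(2, y) = -6*y**2 + 26*y - 26; no integer root y with |y| ≤ 4.
  x = 3: f_y(3, y) = -6*y**2 + 26*y - 28; vanishes at y ∈ {2}. (3, 2): f_x = 0, f = 0 — SINGULAR.
  x = 4: f_y(4, y) = -6*y**2 + 26*y - 26; no integer root y with |y| ≤ 4.
Only singular point on the grid: (3, 2).
Classify: substitute x = 3 + u, y = 2 + v and expand: f = -2*u**3 + 2*u**2*v - u**2 - 2*v**3 + v**2.
No constant or linear terms (consistent with a singular point). Quadratic part: -u**2 + v**2. Cubic part: -2*u**3 + 2*u**2*v - 2*v**3.
The quadratic part v**2 - u**2 = (v − u)(v + u) splits into two distinct linear factors, so there are two distinct tangent lines y − 2 = ±(x − 3) — this is a node (ordinary double point).
Classification: node.


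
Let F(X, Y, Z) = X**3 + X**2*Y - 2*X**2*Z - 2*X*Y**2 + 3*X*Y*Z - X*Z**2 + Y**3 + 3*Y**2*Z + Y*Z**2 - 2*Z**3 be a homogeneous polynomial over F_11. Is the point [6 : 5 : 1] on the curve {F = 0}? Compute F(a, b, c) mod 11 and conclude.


F(6,5,1) ≡ 3 (mod 11); P is NOT on the curve.

Evaluate F(6, 5, 1) term-by-term (mod 11).
  X**3 ↦ 1·216·1·1 = 216
  X**2*Y ↦ 1·36·5·1 = 180
  -2*X**2*Z ↦ -2·36·1·1 = -72
  -2*X*Y**2 ↦ -2·6·25·1 = -300
  3*X*Y*Z ↦ 3·6·5·1 = 90
  -X*Z**2 ↦ -1·6·1·1 = -6
  Y**3 ↦ 1·1·125·1 = 125
  3*Y**2*Z ↦ 3·1·25·1 = 75
  Y*Z**2 ↦ 1·1·5·1 = 5
  -2*Z**3 ↦ -2·1·1·1 = -2
Sum: F(6, 5, 1) = (216) + (180) + (-72) + (-300) + (90) + (-6) + (125) + (75) + (5) + (-2) = 311.
Reducing mod 11: 311 ≡ 3 (mod 11).
Since F(a, b, c) ≡ 3 ≠ 0 (mod 11), P does NOT lie on the curve.


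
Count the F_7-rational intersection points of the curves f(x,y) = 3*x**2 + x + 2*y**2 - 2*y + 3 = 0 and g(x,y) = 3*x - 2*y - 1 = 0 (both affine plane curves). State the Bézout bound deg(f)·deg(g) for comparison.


Common zeros: {(1, 1), (2, 6)}; count = 2; Bézout bound = 2.

deg(f) = 2, deg(g) = 1, so Bézout bound = 2.
Scan x ∈ F_7. For each x, list the y ∈ F_7 with f(x, y) ≡ 0 and those with g(x, y) ≡ 0 (mod 7); the common zeros in that column are the intersection.
  x = 0: f ≡ 0 at y ∈ {2, 6}; g ≡ 0 at y ∈ {3}; common: ∅.
  x = 1: f ≡ 0 at y ∈ {0, 1}; g ≡ 0 at y ∈ {1}; common: {1}.
  x = 2: f ≡ 0 at y ∈ {2, 6}; g ≡ 0 at y ∈ {6}; common: {6}.
  x = 3: f ≡ 0 at y ∈ ∅; g ≡ 0 at y ∈ {4}; common: ∅.
  x = 4: f ≡ 0 at y ∈ ∅; g ≡ 0 at y ∈ {2}; common: ∅.
  x = 5: f ≡ 0 at y ∈ ∅; g ≡ 0 at y ∈ {0}; common: ∅.
  x = 6: f ≡ 0 at y ∈ ∅; g ≡ 0 at y ∈ {5}; common: ∅.
Collecting: common zeros = {(1, 1), (2, 6)}, so the count is 2.
Comparison with the Bézout bound: 2 ≤ 2 = deg(f)·deg(g), as expected for curves with no common component (the bound is attained).


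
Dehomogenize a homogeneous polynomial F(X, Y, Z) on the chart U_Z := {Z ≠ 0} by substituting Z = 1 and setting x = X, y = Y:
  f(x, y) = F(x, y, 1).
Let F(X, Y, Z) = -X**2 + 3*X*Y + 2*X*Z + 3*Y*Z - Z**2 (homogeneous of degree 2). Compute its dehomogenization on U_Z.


f(x, y) = -x**2 + 3*x*y + 2*x + 3*y - 1

On U_Z we set Z = 1. Each monomial c·X^i·Y^j·Z^k in F becomes c·x^i·y^j·1^k = c·x^i·y^j.
Substituting Z = 1: F(X, Y, 1) = -x**2 + 3*x*y + 2*x + 3*y - 1.
Note: deg(f) ≤ deg(F) = 2; strict inequality happens when F is divisible by Z (lost terms).


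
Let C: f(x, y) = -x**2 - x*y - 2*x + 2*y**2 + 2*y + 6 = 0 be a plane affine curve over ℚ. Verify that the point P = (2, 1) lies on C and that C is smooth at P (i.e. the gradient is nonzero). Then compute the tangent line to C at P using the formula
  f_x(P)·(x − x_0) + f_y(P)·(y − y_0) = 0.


Tangent line at P: -7*x + 4*y + 10 = 0.

Step 1: f(2, 1) = 0, so P lies on C.
Step 2: partial derivatives
  f_x(x, y) = -2*x - y - 2, f_y(x, y) = -x + 4*y + 2.
  f_x(P) = -7, f_y(P) = 4 (gradient nonzero, so P is smooth).
Step 3: tangent line at P: -7·(x − 2) + 4·(y − 1) = 0.
Expanding: -7*x + 4*y + 10 = 0.


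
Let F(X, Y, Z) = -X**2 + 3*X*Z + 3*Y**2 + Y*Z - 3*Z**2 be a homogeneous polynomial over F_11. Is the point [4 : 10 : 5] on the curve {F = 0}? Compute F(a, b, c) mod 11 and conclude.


F(4,10,5) ≡ 0 (mod 11); P is on the curve.

Evaluate F(4, 10, 5) term-by-term (mod 11).
  -X**2 ↦ -1·16·1·1 = -16
  3*X*Z ↦ 3·4·1·5 = 60
  3*Y**2 ↦ 3·1·100·1 = 300
  Y*Z ↦ 1·1·10·5 = 50
  -3*Z**2 ↦ -3·1·1·25 = -75
Sum: F(4, 10, 5) = (-16) + (60) + (300) + (50) + (-75) = 319.
Reducing mod 11: 319 ≡ 0 (mod 11).
Since F(a, b, c) ≡ 0 (mod 11), P lies on the curve.
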